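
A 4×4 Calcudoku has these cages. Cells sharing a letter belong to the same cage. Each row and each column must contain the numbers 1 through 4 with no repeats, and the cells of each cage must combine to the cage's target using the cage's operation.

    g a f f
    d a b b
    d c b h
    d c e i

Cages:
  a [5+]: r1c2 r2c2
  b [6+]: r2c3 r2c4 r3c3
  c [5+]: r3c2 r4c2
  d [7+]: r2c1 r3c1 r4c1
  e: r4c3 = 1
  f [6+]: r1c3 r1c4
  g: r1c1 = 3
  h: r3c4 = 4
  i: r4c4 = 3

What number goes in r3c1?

1

G is a freebie, which forces r1c1 = 3.
Cage h is a single given cell, leaving r3c4 = 4.
E is a freebie; hence r4c3 = 1.
Cage i is a single given cell; hence r4c4 = 3.
Cage f needs two cells with sum 6, leaving r1c3 = 4.
4 is placed in column 4, so r1c4 = 2.
The 3 cells of cage b must have sum 6, so r2c4 = 1.
2 is placed in row 1; hence r1c2 = 1.
Cage a's pair has sum 5, so r2c2 = 4.
Cage d has sum 7, leaving r3c1 = 1.
Column 2 already has 1; hence r3c2 = 3.
Row 3 now contains 3; hence r3c3 = 2.
4 is placed in column 2, so r4c2 = 2.
Row 2 already has 4; hence r2c1 = 2.
2 is placed in column 3, leaving r2c3 = 3.
2 is placed in row 4, leaving r4c1 = 4.
The full grid is 3 1 4 2 / 2 4 3 1 / 1 3 2 4 / 4 2 1 3.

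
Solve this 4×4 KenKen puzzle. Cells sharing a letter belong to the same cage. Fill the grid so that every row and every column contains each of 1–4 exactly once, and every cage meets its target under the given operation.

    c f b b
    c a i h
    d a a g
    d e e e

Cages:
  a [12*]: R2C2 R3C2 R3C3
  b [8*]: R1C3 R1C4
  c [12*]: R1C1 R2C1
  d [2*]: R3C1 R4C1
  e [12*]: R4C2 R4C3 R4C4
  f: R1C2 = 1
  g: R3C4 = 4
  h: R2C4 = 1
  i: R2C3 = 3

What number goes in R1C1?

3

Cage f is a single given cell; hence R1C2 = 1.
I is a freebie, so R2C3 = 3.
H is a freebie, which forces R2C4 = 1.
G is a freebie; hence R3C4 = 4.
4 is placed in column 4; hence R4C4 = 3.
The two cells of cage c must have product 12, so R1C1 = 3.
Cage b needs two cells with product 8, which forces R1C3 = 4.
4 is placed in column 4; hence R1C4 = 2.
3 is placed in row 2, which forces R2C1 = 4.
Row 2 now contains 4, leaving R2C2 = 2.
4 is placed in row 3, so R3C2 = 3.
Row 4 now contains 3, so R4C2 = 4.
Cage e needs product 12, which forces R4C3 = 1.
Cage d's pair has product 2; hence R3C1 = 1.
Column 3 now contains 1, which forces R3C3 = 2.
Row 4 already has 1, leaving R4C1 = 2.
Filled in: 3 1 4 2 / 4 2 3 1 / 1 3 2 4 / 2 4 1 3.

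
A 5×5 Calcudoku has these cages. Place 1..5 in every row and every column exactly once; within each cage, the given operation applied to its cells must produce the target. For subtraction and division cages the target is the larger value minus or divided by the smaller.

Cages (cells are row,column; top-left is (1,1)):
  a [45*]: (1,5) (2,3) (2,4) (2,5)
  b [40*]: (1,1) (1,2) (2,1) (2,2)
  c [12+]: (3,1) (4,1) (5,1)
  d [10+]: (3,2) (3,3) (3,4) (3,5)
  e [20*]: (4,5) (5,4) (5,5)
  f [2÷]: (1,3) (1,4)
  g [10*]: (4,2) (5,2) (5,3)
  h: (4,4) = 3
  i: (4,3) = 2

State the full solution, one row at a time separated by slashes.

Cage a needs product 45, leaving (1,5) = 3.
Cage i is given, leaving (4,3) = 2.
Cage h is given, leaving (4,4) = 3.
Cage f's pair has quotient 2, leaving (1,4) = 2.
Cage a has product 45, which forces (2,3) = 3.
The 3 cells of cage g must have product 10, which forces (5,2) = 2.
The 4 cells of cage b must have product 40; hence (2,1) = 2.
The 4 cells of cage d must have sum 10; hence (3,2) = 3.
Cage d needs sum 10, so (3,5) = 2.
Cage c needs sum 12, so (5,1) = 3.
In row 2, 4 can only go at (2,2), so (2,2) = 4.
In row 1, 4 can only go at (1,3), so (1,3) = 4.
4 is placed in column 3, so (3,3) = 1.
The 4 cells of cage d must have sum 10, leaving (3,4) = 4.
1 is placed in column 3; hence (5,3) = 5.
Row 5 already has 5, which forces (5,4) = 1.
1 is placed in row 5, which forces (5,5) = 4.
Column 4 already has 1; hence (2,4) = 5.
Cage a needs product 45, leaving (2,5) = 1.
4 is placed in row 3; hence (3,1) = 5.
The 3 cells of cage c must have sum 12; hence (4,1) = 4.
Cage g has product 10; hence (4,2) = 1.
The 3 cells of cage e must have product 20; hence (4,5) = 5.
5 is placed in column 1; hence (1,1) = 1.
Column 2 now contains 1, which forces (1,2) = 5.

1 5 4 2 3 / 2 4 3 5 1 / 5 3 1 4 2 / 4 1 2 3 5 / 3 2 5 1 4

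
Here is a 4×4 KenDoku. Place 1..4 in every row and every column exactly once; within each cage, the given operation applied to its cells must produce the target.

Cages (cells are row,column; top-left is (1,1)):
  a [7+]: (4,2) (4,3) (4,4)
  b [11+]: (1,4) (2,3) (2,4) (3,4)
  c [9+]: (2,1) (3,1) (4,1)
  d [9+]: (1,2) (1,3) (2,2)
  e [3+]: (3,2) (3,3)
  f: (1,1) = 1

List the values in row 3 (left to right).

4 2 1 3

F is a freebie, leaving (1,1) = 1.
In row 2, 1 can only go at (2,4), so (2,4) = 1.
In row 4, 3 can only go at (4,1), so (4,1) = 3.
Row 3 needs a 3, and only (3,4) is open for it.
Cage b has sum 11, so (1,4) = 4.
Cage b needs sum 11, which forces (2,3) = 3.
Column 4 already has 4, which forces (4,4) = 2.
Cage d has sum 9, leaving (1,2) = 3.
Column 3 already has 3, which forces (1,3) = 2.
Cage d has sum 9, leaving (2,2) = 4.
Column 3 already has 2, which forces (3,3) = 1.
Column 2 already has 4; hence (4,2) = 1.
Column 3 now contains 1, leaving (4,3) = 4.
Row 2 already has 4, which forces (2,1) = 2.
Cage c needs sum 9, so (3,1) = 4.
Row 3 now contains 1, leaving (3,2) = 2.
The full grid is 1 3 2 4 / 2 4 3 1 / 4 2 1 3 / 3 1 4 2.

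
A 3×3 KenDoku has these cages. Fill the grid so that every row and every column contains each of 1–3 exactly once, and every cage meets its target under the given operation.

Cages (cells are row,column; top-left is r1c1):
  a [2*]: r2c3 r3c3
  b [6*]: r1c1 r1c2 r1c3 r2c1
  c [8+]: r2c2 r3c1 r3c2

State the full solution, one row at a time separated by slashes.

2 1 3 / 1 3 2 / 3 2 1

The 4 cells of cage b must have product 6, leaving r2c1 = 1.
The 3 cells of cage c must have sum 8; hence r2c2 = 3.
1 is placed in row 2; hence r2c3 = 2.
The 3 cells of cage c must have sum 8, leaving r3c1 = 3.
The 3 cells of cage c must have sum 8; hence r3c2 = 2.
2 is placed in column 3; hence r3c3 = 1.
3 is placed in column 1, which forces r1c1 = 2.
2 is placed in column 2, so r1c2 = 1.
Column 3 already has 1, leaving r1c3 = 3.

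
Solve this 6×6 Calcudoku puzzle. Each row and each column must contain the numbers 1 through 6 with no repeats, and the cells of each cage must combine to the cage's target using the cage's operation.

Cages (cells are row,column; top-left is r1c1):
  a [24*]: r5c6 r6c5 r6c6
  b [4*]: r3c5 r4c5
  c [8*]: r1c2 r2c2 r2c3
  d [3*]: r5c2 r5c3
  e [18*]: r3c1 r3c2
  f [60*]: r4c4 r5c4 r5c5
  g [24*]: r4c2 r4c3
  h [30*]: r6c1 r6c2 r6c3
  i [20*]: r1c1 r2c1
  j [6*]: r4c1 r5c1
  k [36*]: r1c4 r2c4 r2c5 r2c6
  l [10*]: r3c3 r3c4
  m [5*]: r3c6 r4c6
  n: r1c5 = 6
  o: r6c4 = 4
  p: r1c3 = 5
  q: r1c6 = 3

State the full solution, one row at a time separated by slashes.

4 2 5 1 6 3 / 5 4 1 3 2 6 / 6 3 2 5 4 1 / 3 6 4 2 1 5 / 2 1 3 6 5 4 / 1 5 6 4 3 2

P is a freebie, so r1c3 = 5.
Cage n is a single given cell, which forces r1c5 = 6.
Q is a freebie, so r1c6 = 3.
Column 3 now contains 5, so r3c3 = 2.
2 is placed in row 3; hence r3c4 = 5.
Row 3 already has 5; hence r3c6 = 1.
Column 6 now contains 1; hence r4c6 = 5.
Cage o is given, so r6c4 = 4.
Row 1 already has 5; hence r1c1 = 4.
Cage i needs two cells with product 20, which forces r2c1 = 5.
Row 3 now contains 1, leaving r3c5 = 4.
Cage b's pair has product 4, so r4c5 = 1.
The 3 cells of cage f must have product 60, so r5c5 = 5.
Cage h has product 30, which forces r6c2 = 5.
Row 4 needs a 3, and only r4c1 is open for it.
Column 1 now contains 3; hence r3c1 = 6.
Cage e's pair has product 18, which forces r3c2 = 3.
Cage j's pair has product 6; hence r5c1 = 2.
Column 2 now contains 3, so r5c2 = 1.
Row 5 already has 1, leaving r5c3 = 3.
Row 5 already has 2, so r5c4 = 6.
Row 5 already has 2, which forces r5c6 = 4.
Column 1 already has 2, which forces r6c1 = 1.
1 is placed in row 6, so r6c3 = 6.
6 is placed in row 6, which forces r6c6 = 2.
Column 2 already has 1, so r1c2 = 2.
Row 1 already has 2, which forces r1c4 = 1.
Cage c needs product 8, so r2c2 = 4.
The 3 cells of cage c must have product 8, so r2c3 = 1.
Column 6 already has 2, which forces r2c6 = 6.
Cage g's pair has product 24, leaving r4c2 = 6.
Column 3 now contains 6, leaving r4c3 = 4.
Column 4 already has 6, so r4c4 = 2.
Row 6 already has 2, which forces r6c5 = 3.
2 is placed in column 4; hence r2c4 = 3.
Column 5 already has 3; hence r2c5 = 2.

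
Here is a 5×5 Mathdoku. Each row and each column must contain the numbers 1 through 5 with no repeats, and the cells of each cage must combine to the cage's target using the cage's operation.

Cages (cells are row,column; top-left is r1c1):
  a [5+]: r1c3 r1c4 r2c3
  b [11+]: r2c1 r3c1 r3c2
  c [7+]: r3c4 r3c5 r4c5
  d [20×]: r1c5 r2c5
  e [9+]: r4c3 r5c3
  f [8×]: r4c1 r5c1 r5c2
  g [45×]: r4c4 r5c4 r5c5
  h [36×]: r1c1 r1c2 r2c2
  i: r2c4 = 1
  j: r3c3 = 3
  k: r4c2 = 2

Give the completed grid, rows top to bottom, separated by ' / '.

3 4 1 2 5 / 5 3 2 1 4 / 1 5 3 4 2 / 4 2 5 3 1 / 2 1 4 5 3

Cage h has product 36, which forces r1c1 = 3.
Cage h has product 36, leaving r1c2 = 4.
Row 1 already has 3, leaving r1c3 = 1.
1 is placed in row 1, leaving r1c4 = 2.
Row 1 already has 4; hence r1c5 = 5.
The 3 cells of cage h must have product 36, so r2c2 = 3.
Column 3 already has 1; hence r2c3 = 2.
Cage i is a single given cell; hence r2c4 = 1.
5 is placed in column 5, so r2c5 = 4.
Cage j is a single given cell, which forces r3c3 = 3.
Row 3 now contains 3, leaving r3c4 = 4.
Cage k is given, which forces r4c2 = 2.
Cage g has product 45, leaving r4c4 = 3.
3 is placed in row 4; hence r4c5 = 1.
Column 2 now contains 2; hence r5c2 = 1.
Cage g has product 45, which forces r5c4 = 5.
The 3 cells of cage g must have product 45, so r5c5 = 3.
Row 2 already has 4, which forces r2c1 = 5.
Cage b has sum 11, leaving r3c1 = 1.
Column 2 now contains 2; hence r3c2 = 5.
Column 5 already has 1, leaving r3c5 = 2.
Row 4 now contains 1, so r4c1 = 4.
The two cells of cage e must have sum 9, leaving r4c3 = 5.
Cage f needs product 8, so r5c1 = 2.
Row 5 already has 5, which forces r5c3 = 4.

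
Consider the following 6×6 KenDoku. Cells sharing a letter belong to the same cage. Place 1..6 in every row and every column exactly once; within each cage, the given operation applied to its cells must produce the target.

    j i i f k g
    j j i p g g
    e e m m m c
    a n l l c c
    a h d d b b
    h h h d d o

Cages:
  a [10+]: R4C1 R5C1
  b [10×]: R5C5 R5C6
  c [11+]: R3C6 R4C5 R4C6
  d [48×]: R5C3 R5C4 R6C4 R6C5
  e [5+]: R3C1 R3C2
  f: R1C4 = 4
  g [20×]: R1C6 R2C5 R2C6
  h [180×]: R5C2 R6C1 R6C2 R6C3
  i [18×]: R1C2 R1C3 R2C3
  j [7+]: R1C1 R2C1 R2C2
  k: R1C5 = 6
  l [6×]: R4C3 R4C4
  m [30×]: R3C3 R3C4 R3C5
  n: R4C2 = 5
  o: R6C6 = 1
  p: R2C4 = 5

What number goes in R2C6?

F is a freebie; hence R1C4 = 4.
K is a freebie, leaving R1C5 = 6.
Cage p is given, which forces R2C4 = 5.
Cage n is given, leaving R4C2 = 5.
Cage o is given; hence R6C6 = 1.
Cage g has product 20; hence R1C6 = 5.
Cage g needs product 20, which forces R2C5 = 1.
Column 6 already has 1, leaving R2C6 = 4.
Column 6 now contains 5, leaving R5C6 = 2.
Cage j needs sum 7, so R1C1 = 2.
Cage j has sum 7, so R2C1 = 3.
Cage j needs sum 7, leaving R2C2 = 2.
3 is placed in row 2, leaving R2C3 = 6.
The 3 cells of cage c must have sum 11, so R4C5 = 2.
Row 5 already has 2; hence R5C5 = 5.
Column 5 already has 2, leaving R6C5 = 4.
Cage m needs product 30; hence R3C3 = 5.
The 3 cells of cage m must have product 30; hence R3C4 = 2.
Column 5 already has 5, which forces R3C5 = 3.
3 is placed in row 3, leaving R3C6 = 6.
Cage l's pair has product 6, leaving R4C3 = 1.
Cage l's pair has product 6, leaving R4C4 = 6.
Column 6 already has 6, which forces R4C6 = 3.
Column 3 already has 1, leaving R5C3 = 4.
Column 4 now contains 6, so R5C4 = 1.
The 4 cells of cage h must have product 180, leaving R6C1 = 5.
Cage h has product 180, which forces R6C3 = 2.
Column 4 now contains 2, so R6C4 = 3.
Cage i has product 18, leaving R1C2 = 1.
Column 3 already has 1; hence R1C3 = 3.
1 is placed in column 2, which forces R3C2 = 4.
Row 4 already has 6; hence R4C1 = 4.
Row 5 already has 4; hence R5C1 = 6.
The 4 cells of cage h must have product 180, leaving R5C2 = 3.
3 is placed in row 6, which forces R6C2 = 6.
Row 3 now contains 4; hence R3C1 = 1.
Filled in: 2 1 3 4 6 5 / 3 2 6 5 1 4 / 1 4 5 2 3 6 / 4 5 1 6 2 3 / 6 3 4 1 5 2 / 5 6 2 3 4 1.

4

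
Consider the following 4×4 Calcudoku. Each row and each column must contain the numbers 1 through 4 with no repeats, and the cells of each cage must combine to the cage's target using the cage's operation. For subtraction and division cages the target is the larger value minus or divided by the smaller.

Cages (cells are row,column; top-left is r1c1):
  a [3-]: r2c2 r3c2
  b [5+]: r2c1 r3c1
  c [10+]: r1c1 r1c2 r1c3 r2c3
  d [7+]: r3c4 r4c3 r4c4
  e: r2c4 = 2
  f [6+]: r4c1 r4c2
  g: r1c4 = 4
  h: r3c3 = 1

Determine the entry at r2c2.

G is a freebie, leaving r1c4 = 4.
Cage e is given, which forces r2c4 = 2.
Cage h is given; hence r3c3 = 1.
Row 3 now contains 1, which forces r3c4 = 3.
Column 4 now contains 3; hence r4c4 = 1.
The two cells of cage a must have difference 3, which forces r2c2 = 1.
Cage c has sum 10, which forces r2c3 = 4.
Row 3 now contains 1, leaving r3c2 = 4.
4 is placed in column 2, which forces r4c2 = 2.
The 3 cells of cage d must have sum 7, which forces r4c3 = 3.
Cage c has sum 10, which forces r1c1 = 1.
Column 2 now contains 2, so r1c2 = 3.
3 is placed in column 3, so r1c3 = 2.
1 is placed in row 2; hence r2c1 = 3.
Row 3 already has 4, leaving r3c1 = 2.
Row 4 already has 2, which forces r4c1 = 4.
Completed grid: 1 3 2 4 / 3 1 4 2 / 2 4 1 3 / 4 2 3 1.

1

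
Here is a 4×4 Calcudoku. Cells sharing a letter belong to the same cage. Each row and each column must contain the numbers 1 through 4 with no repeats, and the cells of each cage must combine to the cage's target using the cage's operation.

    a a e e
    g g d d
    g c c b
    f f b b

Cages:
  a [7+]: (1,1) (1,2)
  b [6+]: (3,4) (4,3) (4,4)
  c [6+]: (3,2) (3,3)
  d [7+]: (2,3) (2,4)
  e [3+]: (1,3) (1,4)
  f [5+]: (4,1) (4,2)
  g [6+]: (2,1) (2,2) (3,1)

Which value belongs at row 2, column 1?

2

The 3 cells of cage g must have sum 6; hence (3,1) = 3.
Row 3 now contains 3, so (3,4) = 1.
Column 1 now contains 3; hence (1,1) = 4.
Cage a's pair has sum 7, which forces (1,2) = 3.
Cage e needs two cells with sum 3, so (1,3) = 1.
Column 4 already has 1, so (1,4) = 2.
The two cells of cage f must have sum 5, so (4,1) = 1.
Cage f's pair has sum 5, leaving (4,2) = 4.
Cage b needs sum 6, leaving (4,3) = 2.
Cage b has sum 6, leaving (4,4) = 3.
Column 1 already has 1, which forces (2,1) = 2.
Cage g has sum 6, leaving (2,2) = 1.
Cage d needs two cells with sum 7; hence (2,3) = 3.
Column 4 now contains 3; hence (2,4) = 4.
Column 2 now contains 4, leaving (3,2) = 2.
Column 3 already has 2; hence (3,3) = 4.
Completed grid: 4 3 1 2 / 2 1 3 4 / 3 2 4 1 / 1 4 2 3.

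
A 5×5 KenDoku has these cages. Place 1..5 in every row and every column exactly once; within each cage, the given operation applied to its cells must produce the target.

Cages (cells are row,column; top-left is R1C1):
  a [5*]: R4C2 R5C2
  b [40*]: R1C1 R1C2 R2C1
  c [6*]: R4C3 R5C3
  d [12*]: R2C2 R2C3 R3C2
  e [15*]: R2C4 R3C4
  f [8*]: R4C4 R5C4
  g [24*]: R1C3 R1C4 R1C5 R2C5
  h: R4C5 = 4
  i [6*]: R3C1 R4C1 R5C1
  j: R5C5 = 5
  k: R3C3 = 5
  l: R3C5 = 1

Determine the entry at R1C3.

4

Cage k is given, so R3C3 = 5.
Row 3 already has 5, so R3C4 = 3.
L is a freebie, which forces R3C5 = 1.
H is a freebie, so R4C5 = 4.
Cage j is a single given cell, so R5C5 = 5.
Column 4 now contains 3, so R2C4 = 5.
1 is placed in row 3, which forces R3C1 = 2.
Row 3 now contains 2, so R3C2 = 4.
Cage a's pair has product 5, which forces R4C2 = 5.
Row 4 already has 4, which forces R4C4 = 2.
5 is placed in row 5, which forces R5C2 = 1.
Cage f's pair has product 8, so R5C4 = 4.
Cage b needs product 40, which forces R1C1 = 5.
Column 2 already has 5, which forces R1C2 = 2.
Cage g needs product 24; hence R1C3 = 4.
Column 4 now contains 4; hence R1C4 = 1.
2 is placed in row 1, which forces R1C5 = 3.
Column 1 now contains 2, so R2C1 = 4.
Column 2 now contains 1, which forces R2C2 = 3.
Cage d needs product 12, which forces R2C3 = 1.
Column 5 already has 3, which forces R2C5 = 2.
Cage i needs product 6; hence R4C1 = 1.
2 is placed in row 4, which forces R4C3 = 3.
Row 5 now contains 1, which forces R5C1 = 3.
The two cells of cage c must have product 6, so R5C3 = 2.
Completed grid: 5 2 4 1 3 / 4 3 1 5 2 / 2 4 5 3 1 / 1 5 3 2 4 / 3 1 2 4 5.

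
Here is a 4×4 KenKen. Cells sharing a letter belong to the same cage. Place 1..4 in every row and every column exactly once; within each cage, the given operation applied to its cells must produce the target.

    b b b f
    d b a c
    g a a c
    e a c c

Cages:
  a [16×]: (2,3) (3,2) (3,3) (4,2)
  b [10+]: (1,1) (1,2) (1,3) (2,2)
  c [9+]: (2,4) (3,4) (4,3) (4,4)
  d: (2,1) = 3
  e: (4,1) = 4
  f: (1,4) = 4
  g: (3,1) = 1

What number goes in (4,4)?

2

Cage f is a single given cell, so (1,4) = 4.
Cage d is a single given cell, so (2,1) = 3.
Cage g is given, leaving (3,1) = 1.
E is a freebie; hence (4,1) = 4.
Column 1 already has 1; hence (1,1) = 2.
Cage b has sum 10, so (2,2) = 4.
Column 2 already has 4, which forces (3,2) = 2.
2 is placed in row 3; hence (3,3) = 4.
The 4 cells of cage c must have sum 9, leaving (3,4) = 3.
Column 2 already has 2, which forces (4,2) = 1.
Cage c has sum 9, which forces (4,3) = 3.
1 is placed in row 4, leaving (4,4) = 2.
Column 2 already has 1; hence (1,2) = 3.
Column 3 now contains 3, so (1,3) = 1.
Cage a has product 16, which forces (2,3) = 2.
Column 4 already has 2, so (2,4) = 1.
The full grid is 2 3 1 4 / 3 4 2 1 / 1 2 4 3 / 4 1 3 2.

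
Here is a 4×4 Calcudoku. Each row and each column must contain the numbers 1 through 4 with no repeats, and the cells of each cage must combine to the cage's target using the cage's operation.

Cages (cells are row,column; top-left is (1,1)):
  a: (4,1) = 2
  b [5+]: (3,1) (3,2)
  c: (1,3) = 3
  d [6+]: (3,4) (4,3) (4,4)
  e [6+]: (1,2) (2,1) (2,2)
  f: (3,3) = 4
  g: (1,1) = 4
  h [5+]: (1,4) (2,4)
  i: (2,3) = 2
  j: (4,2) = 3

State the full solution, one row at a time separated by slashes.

4 1 3 2 / 1 4 2 3 / 3 2 4 1 / 2 3 1 4

Cage g is given; hence (1,1) = 4.
Cage c is a single given cell, which forces (1,3) = 3.
Cage i is given, which forces (2,3) = 2.
Cage f is a single given cell, leaving (3,3) = 4.
A is a freebie, so (4,1) = 2.
J is a freebie, which forces (4,2) = 3.
Column 3 now contains 2, which forces (4,3) = 1.
Row 4 now contains 1, so (4,4) = 4.
The two cells of cage h must have sum 5, so (1,4) = 2.
The two cells of cage h must have sum 5; hence (2,4) = 3.
Cage b needs two cells with sum 5; hence (3,1) = 3.
The two cells of cage b must have sum 5, leaving (3,2) = 2.
The 3 cells of cage d must have sum 6; hence (3,4) = 1.
Row 1 now contains 2, which forces (1,2) = 1.
Row 2 already has 3, which forces (2,1) = 1.
The 3 cells of cage e must have sum 6, so (2,2) = 4.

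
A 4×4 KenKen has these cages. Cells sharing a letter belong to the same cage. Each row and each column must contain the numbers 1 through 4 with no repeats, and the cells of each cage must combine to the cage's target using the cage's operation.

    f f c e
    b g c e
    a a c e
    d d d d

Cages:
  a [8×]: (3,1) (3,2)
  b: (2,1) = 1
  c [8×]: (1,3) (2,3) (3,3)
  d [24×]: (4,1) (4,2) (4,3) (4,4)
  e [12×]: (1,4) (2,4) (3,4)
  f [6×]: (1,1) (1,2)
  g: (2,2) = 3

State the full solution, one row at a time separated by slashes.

Cage b is a single given cell, so (2,1) = 1.
G is a freebie; hence (2,2) = 3.
Row 2 now contains 3, leaving (2,4) = 4.
Cage f's pair has product 6, so (1,1) = 3.
Column 2 now contains 3; hence (1,2) = 2.
3 is placed in row 1, which forces (1,4) = 1.
Row 2 already has 4, so (2,3) = 2.
Column 2 already has 2, which forces (3,2) = 4.
4 is placed in row 3, leaving (3,3) = 1.
Column 4 already has 1, so (3,4) = 3.
4 is placed in column 2, so (4,2) = 1.
Column 4 now contains 3, which forces (4,4) = 2.
Row 1 already has 1, so (1,3) = 4.
4 is placed in row 3, so (3,1) = 2.
Row 4 already has 2; hence (4,1) = 4.
The 4 cells of cage d must have product 24; hence (4,3) = 3.

3 2 4 1 / 1 3 2 4 / 2 4 1 3 / 4 1 3 2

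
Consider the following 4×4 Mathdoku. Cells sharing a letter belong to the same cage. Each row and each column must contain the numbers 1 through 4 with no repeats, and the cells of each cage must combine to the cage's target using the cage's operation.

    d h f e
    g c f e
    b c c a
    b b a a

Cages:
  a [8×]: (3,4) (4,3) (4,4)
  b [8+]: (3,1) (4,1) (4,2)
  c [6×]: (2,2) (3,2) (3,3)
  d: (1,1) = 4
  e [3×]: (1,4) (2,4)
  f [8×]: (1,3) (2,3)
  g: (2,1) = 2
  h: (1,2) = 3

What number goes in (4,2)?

Cage d is a single given cell, which forces (1,1) = 4.
Cage h is a single given cell, which forces (1,2) = 3.
Row 1 now contains 4, which forces (1,3) = 2.
Row 1 now contains 3, which forces (1,4) = 1.
G is a freebie; hence (2,1) = 2.
2 is placed in row 2, which forces (2,2) = 1.
Column 3 already has 2, so (2,3) = 4.
1 is placed in column 4, so (2,4) = 3.
1 is placed in column 2, leaving (3,2) = 2.
2 is placed in row 3, which forces (3,4) = 4.
Column 2 already has 2, so (4,2) = 4.
Column 3 already has 4, which forces (4,3) = 1.
Column 4 now contains 4, which forces (4,4) = 2.
The 3 cells of cage b must have sum 8, leaving (3,1) = 1.
Column 3 already has 1, which forces (3,3) = 3.
Row 4 now contains 1, leaving (4,1) = 3.
The full grid is 4 3 2 1 / 2 1 4 3 / 1 2 3 4 / 3 4 1 2.

4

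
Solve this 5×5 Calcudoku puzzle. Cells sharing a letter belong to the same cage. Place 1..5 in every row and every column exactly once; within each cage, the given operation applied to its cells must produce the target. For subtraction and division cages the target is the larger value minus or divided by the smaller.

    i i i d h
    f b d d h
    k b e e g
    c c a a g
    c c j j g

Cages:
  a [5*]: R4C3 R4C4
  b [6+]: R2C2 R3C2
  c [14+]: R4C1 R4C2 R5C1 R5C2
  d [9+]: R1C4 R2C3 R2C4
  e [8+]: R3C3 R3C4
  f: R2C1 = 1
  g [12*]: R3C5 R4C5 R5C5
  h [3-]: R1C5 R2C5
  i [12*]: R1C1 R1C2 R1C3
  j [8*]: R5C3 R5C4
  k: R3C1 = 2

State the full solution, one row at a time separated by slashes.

3 4 1 2 5 / 1 5 4 3 2 / 2 1 3 5 4 / 4 2 5 1 3 / 5 3 2 4 1

Cage f is a single given cell; hence R2C1 = 1.
Cage k is a single given cell, so R3C1 = 2.
In row 1, 5 can only go at R1C5, so R1C5 = 5.
Cage h needs two cells with difference 3, leaving R2C5 = 2.
Row 2 now contains 2, leaving R2C2 = 5.
Cage b's pair has sum 6, leaving R3C2 = 1.
Cage i needs product 12, which forces R1C3 = 1.
Cage d needs sum 9, so R1C4 = 2.
Column 3 now contains 1, leaving R4C3 = 5.
Row 4 now contains 5, leaving R4C4 = 1.
2 is placed in column 4, so R5C4 = 4.
Cage d has sum 9, so R2C3 = 4.
Column 4 already has 4; hence R2C4 = 3.
Column 3 already has 5, leaving R3C3 = 3.
The two cells of cage e must have sum 8, so R3C4 = 5.
Row 3 now contains 3, so R3C5 = 4.
4 is placed in column 5, so R4C5 = 3.
The 4 cells of cage c must have sum 14, so R5C1 = 5.
Row 5 now contains 4, leaving R5C3 = 2.
Cage g has product 12, leaving R5C5 = 1.
Row 4 already has 3, so R4C1 = 4.
Cage c has sum 14, which forces R4C2 = 2.
Row 5 already has 2, so R5C2 = 3.
Column 1 now contains 4, leaving R1C1 = 3.
Column 2 already has 3, which forces R1C2 = 4.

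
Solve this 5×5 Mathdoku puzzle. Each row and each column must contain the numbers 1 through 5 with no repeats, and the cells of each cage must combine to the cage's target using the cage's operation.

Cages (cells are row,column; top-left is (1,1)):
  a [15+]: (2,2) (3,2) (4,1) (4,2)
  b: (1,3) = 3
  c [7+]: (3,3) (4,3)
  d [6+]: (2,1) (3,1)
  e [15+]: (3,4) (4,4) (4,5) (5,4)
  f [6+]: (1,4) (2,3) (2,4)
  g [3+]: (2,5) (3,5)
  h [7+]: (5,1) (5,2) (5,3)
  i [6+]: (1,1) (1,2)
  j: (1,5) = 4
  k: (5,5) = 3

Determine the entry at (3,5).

1

Cage b is a single given cell, so (1,3) = 3.
Cage j is a single given cell, leaving (1,5) = 4.
Cage k is given, so (5,5) = 3.
3 is placed in column 5, leaving (4,5) = 5.
Cage c's pair has sum 7, which forces (3,3) = 5.
Row 4 already has 5, leaving (4,3) = 2.
The 4 cells of cage a must have sum 15; hence (2,2) = 5.
2 is placed in column 3, so (2,3) = 1.
Row 2 now contains 1; hence (2,5) = 2.
The 4 cells of cage a must have sum 15, leaving (3,2) = 3.
2 is placed in column 5, so (3,5) = 1.
Cage a has sum 15, so (4,1) = 3.
Row 4 already has 2, leaving (4,2) = 4.
Row 4 already has 4, leaving (4,4) = 1.
Column 3 already has 1, so (5,3) = 4.
Cage e needs sum 15, so (5,4) = 5.
The two cells of cage i must have sum 6, leaving (1,1) = 5.
Column 2 already has 5, so (1,2) = 1.
Column 4 already has 1, leaving (1,4) = 2.
Row 2 already has 2, which forces (2,1) = 4.
Cage f needs sum 6; hence (2,4) = 3.
Cage d's pair has sum 6; hence (3,1) = 2.
The 4 cells of cage e must have sum 15, leaving (3,4) = 4.
Column 1 now contains 2, which forces (5,1) = 1.
Column 2 now contains 1, so (5,2) = 2.
Completed grid: 5 1 3 2 4 / 4 5 1 3 2 / 2 3 5 4 1 / 3 4 2 1 5 / 1 2 4 5 3.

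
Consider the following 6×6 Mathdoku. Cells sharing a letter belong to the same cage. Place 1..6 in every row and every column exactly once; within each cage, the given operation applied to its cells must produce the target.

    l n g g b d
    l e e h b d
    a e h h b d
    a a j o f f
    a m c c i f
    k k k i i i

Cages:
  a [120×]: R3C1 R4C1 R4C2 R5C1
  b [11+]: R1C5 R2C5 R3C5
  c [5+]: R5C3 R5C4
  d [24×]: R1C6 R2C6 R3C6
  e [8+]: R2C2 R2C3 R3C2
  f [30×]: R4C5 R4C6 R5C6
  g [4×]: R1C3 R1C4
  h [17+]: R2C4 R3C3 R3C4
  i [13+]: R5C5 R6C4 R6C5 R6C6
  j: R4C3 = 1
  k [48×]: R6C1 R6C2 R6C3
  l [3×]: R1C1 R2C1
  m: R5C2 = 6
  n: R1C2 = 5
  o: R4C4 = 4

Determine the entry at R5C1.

5

Cage n is a single given cell, so R1C2 = 5.
Cage h needs sum 17, leaving R2C4 = 6.
Cage h needs sum 17; hence R3C3 = 6.
The 3 cells of cage h must have sum 17, which forces R3C4 = 5.
Cage j is a single given cell; hence R4C3 = 1.
O is a freebie, leaving R4C4 = 4.
Cage m is a single given cell, leaving R5C2 = 6.
Column 3 already has 1, leaving R1C3 = 4.
Column 4 now contains 4, leaving R1C4 = 1.
Cage k needs product 48; hence R6C1 = 6.
Column 3 already has 4, which forces R6C3 = 2.
2 is placed in row 6; hence R6C4 = 3.
Row 1 already has 1, which forces R1C1 = 3.
Cage l's pair has product 3, so R2C1 = 1.
2 is placed in column 3; hence R5C3 = 3.
Column 4 now contains 3, which forces R5C4 = 2.
2 is placed in row 6, so R6C2 = 4.
Column 2 now contains 4, leaving R2C2 = 2.
Column 3 now contains 3, so R2C3 = 5.
Cage e needs sum 8; hence R3C2 = 1.
The 4 cells of cage a must have product 120; hence R4C2 = 3.
Cage i has sum 13; hence R5C5 = 4.
Cage b has sum 11, which forces R1C5 = 6.
Cage d has product 24, so R1C6 = 2.
Column 5 already has 4, which forces R2C5 = 3.
Row 2 already has 3, so R2C6 = 4.
The 4 cells of cage a must have product 120, leaving R3C1 = 4.
The 3 cells of cage b must have sum 11; hence R3C5 = 2.
4 is placed in column 6, which forces R3C6 = 3.
The 4 cells of cage a must have product 120, leaving R4C1 = 2.
Column 5 already has 6, so R4C5 = 5.
5 is placed in row 4, which forces R4C6 = 6.
Row 5 now contains 4, leaving R5C1 = 5.
Cage f needs product 30, which forces R5C6 = 1.
Column 5 already has 5, which forces R6C5 = 1.
Column 6 now contains 1; hence R6C6 = 5.
The full grid is 3 5 4 1 6 2 / 1 2 5 6 3 4 / 4 1 6 5 2 3 / 2 3 1 4 5 6 / 5 6 3 2 4 1 / 6 4 2 3 1 5.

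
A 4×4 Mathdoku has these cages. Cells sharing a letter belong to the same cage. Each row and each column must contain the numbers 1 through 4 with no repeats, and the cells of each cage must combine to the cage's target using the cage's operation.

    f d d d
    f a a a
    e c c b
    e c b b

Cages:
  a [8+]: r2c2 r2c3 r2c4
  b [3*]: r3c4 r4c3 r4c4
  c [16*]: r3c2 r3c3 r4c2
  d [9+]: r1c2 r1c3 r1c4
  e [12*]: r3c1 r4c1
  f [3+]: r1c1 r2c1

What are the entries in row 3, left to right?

Cage b has product 3, so r3c4 = 1.
The 3 cells of cage b must have product 3, leaving r4c3 = 1.
Cage b needs product 3; hence r4c4 = 3.
Cage a needs sum 8, leaving r2c2 = 1.
Cage a needs sum 8, so r2c3 = 3.
3 is placed in column 4, leaving r2c4 = 4.
Cage e's pair has product 12, so r3c1 = 3.
1 is placed in row 3, so r3c2 = 4.
Cage c has product 16; hence r3c3 = 2.
Row 4 now contains 3, which forces r4c1 = 4.
Cage c needs product 16, which forces r4c2 = 2.
Cage f's pair has sum 3, which forces r1c1 = 1.
Column 2 already has 2, so r1c2 = 3.
2 is placed in column 3, which forces r1c3 = 4.
Column 4 now contains 4, so r1c4 = 2.
Row 2 already has 1, leaving r2c1 = 2.
Completed grid: 1 3 4 2 / 2 1 3 4 / 3 4 2 1 / 4 2 1 3.

3 4 2 1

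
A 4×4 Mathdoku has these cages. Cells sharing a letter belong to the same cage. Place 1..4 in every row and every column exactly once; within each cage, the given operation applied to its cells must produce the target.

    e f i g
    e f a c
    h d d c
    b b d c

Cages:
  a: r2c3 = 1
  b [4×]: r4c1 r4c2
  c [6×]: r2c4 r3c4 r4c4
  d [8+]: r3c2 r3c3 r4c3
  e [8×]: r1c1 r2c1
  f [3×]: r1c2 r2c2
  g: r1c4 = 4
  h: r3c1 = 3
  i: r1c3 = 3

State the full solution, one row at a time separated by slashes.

Cage i is given, so r1c3 = 3.
Cage g is a single given cell; hence r1c4 = 4.
A is a freebie; hence r2c3 = 1.
Cage h is given, which forces r3c1 = 3.
4 is placed in row 1, which forces r1c1 = 2.
3 is placed in row 1, which forces r1c2 = 1.
Cage e's pair has product 8, which forces r2c1 = 4.
Row 2 already has 1, which forces r2c2 = 3.
Row 2 now contains 3, which forces r2c4 = 2.
Cage d has sum 8, leaving r3c2 = 2.
Cage d has sum 8, leaving r3c3 = 4.
2 is placed in column 4, which forces r3c4 = 1.
Column 1 already has 4, which forces r4c1 = 1.
Column 2 now contains 1; hence r4c2 = 4.
Cage d needs sum 8, so r4c3 = 2.
Column 4 now contains 1; hence r4c4 = 3.

2 1 3 4 / 4 3 1 2 / 3 2 4 1 / 1 4 2 3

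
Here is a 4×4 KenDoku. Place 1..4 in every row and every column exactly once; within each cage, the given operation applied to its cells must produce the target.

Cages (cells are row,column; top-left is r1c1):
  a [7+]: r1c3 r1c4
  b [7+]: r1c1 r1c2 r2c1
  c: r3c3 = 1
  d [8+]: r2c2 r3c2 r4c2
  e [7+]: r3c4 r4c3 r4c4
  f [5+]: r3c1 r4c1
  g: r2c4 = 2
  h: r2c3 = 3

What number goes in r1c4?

Cage h is a single given cell, leaving r2c3 = 3.
Cage g is given; hence r2c4 = 2.
Cage c is given, leaving r3c3 = 1.
Column 3 already has 3; hence r1c3 = 4.
Cage a needs two cells with sum 7, so r1c4 = 3.
Cage e has sum 7, leaving r3c4 = 4.
Cage e has sum 7, so r4c3 = 2.
The 3 cells of cage e must have sum 7, which forces r4c4 = 1.
Cage b needs sum 7; hence r2c1 = 4.
Cage d needs sum 8, which forces r2c2 = 1.
Cage f's pair has sum 5, so r3c1 = 2.
4 is placed in row 3, leaving r3c2 = 3.
Row 4 already has 1, which forces r4c1 = 3.
Cage d has sum 8, so r4c2 = 4.
Column 1 now contains 2; hence r1c1 = 1.
Column 2 now contains 1, so r1c2 = 2.
Filled in: 1 2 4 3 / 4 1 3 2 / 2 3 1 4 / 3 4 2 1.

3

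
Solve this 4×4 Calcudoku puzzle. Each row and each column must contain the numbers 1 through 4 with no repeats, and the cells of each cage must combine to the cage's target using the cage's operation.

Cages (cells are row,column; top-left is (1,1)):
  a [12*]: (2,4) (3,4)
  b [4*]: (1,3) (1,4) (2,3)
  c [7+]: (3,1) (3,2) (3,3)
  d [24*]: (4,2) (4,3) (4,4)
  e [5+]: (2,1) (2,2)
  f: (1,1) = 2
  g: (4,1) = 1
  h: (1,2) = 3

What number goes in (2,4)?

Cage f is a single given cell, leaving (1,1) = 2.
Cage h is given; hence (1,2) = 3.
2 is placed in row 1; hence (1,4) = 1.
Cage g is given, so (4,1) = 1.
Row 1 already has 1, so (1,3) = 4.
The 3 cells of cage b must have product 4, so (2,3) = 1.
1 is placed in column 1, leaving (3,1) = 4.
Column 3 already has 1, leaving (3,3) = 2.
Row 3 now contains 4, so (3,4) = 3.
2 is placed in column 3; hence (4,3) = 3.
Column 1 already has 4, leaving (2,1) = 3.
1 is placed in row 2, so (2,2) = 2.
Column 4 already has 3, leaving (2,4) = 4.
Row 3 already has 2, so (3,2) = 1.
2 is placed in column 2; hence (4,2) = 4.
4 is placed in column 4, leaving (4,4) = 2.
Filled in: 2 3 4 1 / 3 2 1 4 / 4 1 2 3 / 1 4 3 2.

4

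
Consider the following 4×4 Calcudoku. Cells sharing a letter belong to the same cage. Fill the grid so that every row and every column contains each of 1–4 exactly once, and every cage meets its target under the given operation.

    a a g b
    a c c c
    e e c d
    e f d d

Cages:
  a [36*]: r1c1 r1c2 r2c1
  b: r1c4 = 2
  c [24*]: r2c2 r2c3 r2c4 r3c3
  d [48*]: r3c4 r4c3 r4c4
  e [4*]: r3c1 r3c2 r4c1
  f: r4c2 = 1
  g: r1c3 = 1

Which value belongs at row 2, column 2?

The 3 cells of cage a must have product 36, so r1c1 = 4.
Cage a has product 36; hence r1c2 = 3.
G is a freebie, which forces r1c3 = 1.
B is a freebie; hence r1c4 = 2.
Cage a needs product 36, leaving r2c1 = 3.
4 is placed in column 1; hence r3c1 = 1.
1 is placed in row 3; hence r3c2 = 2.
Cage d needs product 48, leaving r3c4 = 4.
Column 1 now contains 1, leaving r4c1 = 2.
Cage f is a single given cell, so r4c2 = 1.
Cage d needs product 48, leaving r4c3 = 4.
The 3 cells of cage d must have product 48, leaving r4c4 = 3.
1 is placed in column 2, so r2c2 = 4.
4 is placed in column 3; hence r2c3 = 2.
4 is placed in column 4, leaving r2c4 = 1.
4 is placed in row 3, which forces r3c3 = 3.
The full grid is 4 3 1 2 / 3 4 2 1 / 1 2 3 4 / 2 1 4 3.

4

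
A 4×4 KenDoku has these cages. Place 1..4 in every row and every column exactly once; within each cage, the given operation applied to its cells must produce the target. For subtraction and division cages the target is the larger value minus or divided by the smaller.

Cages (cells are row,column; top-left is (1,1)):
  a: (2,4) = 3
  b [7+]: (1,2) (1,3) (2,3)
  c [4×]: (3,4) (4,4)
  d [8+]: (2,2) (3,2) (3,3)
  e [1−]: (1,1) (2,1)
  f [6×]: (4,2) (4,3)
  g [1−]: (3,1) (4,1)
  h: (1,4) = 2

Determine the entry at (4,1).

Cage h is given, leaving (1,4) = 2.
A is a freebie, leaving (2,4) = 3.
Cage b has sum 7, which forces (2,3) = 2.
Column 3 now contains 2, so (4,3) = 3.
Cage e needs two cells with difference 1, leaving (1,1) = 3.
2 is placed in row 2, leaving (2,1) = 4.
Row 2 already has 4, leaving (2,2) = 1.
Cage d needs sum 8, leaving (3,2) = 3.
Row 4 now contains 3; hence (4,2) = 2.
1 is placed in column 2, which forces (1,2) = 4.
Cage b has sum 7, so (1,3) = 1.
The two cells of cage g must have difference 1; hence (3,1) = 2.
The 3 cells of cage d must have sum 8, leaving (3,3) = 4.
Row 3 already has 4; hence (3,4) = 1.
Row 4 already has 2, so (4,1) = 1.
Column 4 now contains 1, which forces (4,4) = 4.
The full grid is 3 4 1 2 / 4 1 2 3 / 2 3 4 1 / 1 2 3 4.

1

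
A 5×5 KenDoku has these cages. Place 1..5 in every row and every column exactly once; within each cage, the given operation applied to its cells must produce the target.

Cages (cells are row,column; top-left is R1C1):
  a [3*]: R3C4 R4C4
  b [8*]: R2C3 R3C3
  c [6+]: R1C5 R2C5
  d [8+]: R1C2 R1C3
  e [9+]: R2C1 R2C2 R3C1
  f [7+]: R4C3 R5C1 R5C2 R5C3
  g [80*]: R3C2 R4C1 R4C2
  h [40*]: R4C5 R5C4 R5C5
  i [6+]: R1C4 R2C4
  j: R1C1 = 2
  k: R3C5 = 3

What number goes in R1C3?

5

Cage j is given, which forces R1C1 = 2.
Cage g needs product 80, leaving R3C2 = 4.
Row 3 now contains 4, so R3C3 = 2.
K is a freebie, leaving R3C5 = 3.
Cage g needs product 80, which forces R4C1 = 4.
Cage g has product 80, leaving R4C2 = 5.
The 4 cells of cage f must have sum 7, which forces R4C3 = 1.
Row 4 already has 1, so R4C4 = 3.
Row 4 already has 5, leaving R4C5 = 2.
Column 3 already has 2; hence R5C3 = 3.
Column 2 already has 5, which forces R1C2 = 3.
Column 3 now contains 3, which forces R1C3 = 5.
Row 1 already has 5, leaving R1C5 = 1.
3 is placed in column 2; hence R2C2 = 1.
Column 3 already has 2, so R2C3 = 4.
1 is placed in column 5, so R2C5 = 5.
Row 3 now contains 3, leaving R3C4 = 1.
Row 5 already has 3; hence R5C1 = 1.
The 4 cells of cage f must have sum 7; hence R5C2 = 2.
Column 5 already has 5, which forces R5C5 = 4.
Row 1 already has 1, leaving R1C4 = 4.
Row 2 now contains 5, leaving R2C1 = 3.
Row 2 now contains 5, which forces R2C4 = 2.
1 is placed in row 3; hence R3C1 = 5.
Row 5 already has 4, leaving R5C4 = 5.
Filled in: 2 3 5 4 1 / 3 1 4 2 5 / 5 4 2 1 3 / 4 5 1 3 2 / 1 2 3 5 4.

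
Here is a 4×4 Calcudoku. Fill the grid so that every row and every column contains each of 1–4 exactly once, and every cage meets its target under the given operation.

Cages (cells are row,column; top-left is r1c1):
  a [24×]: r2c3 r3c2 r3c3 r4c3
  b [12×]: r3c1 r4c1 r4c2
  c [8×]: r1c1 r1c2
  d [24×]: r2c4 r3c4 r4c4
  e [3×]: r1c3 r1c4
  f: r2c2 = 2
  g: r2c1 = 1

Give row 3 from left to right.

G is a freebie, which forces r2c1 = 1.
Cage f is given; hence r2c2 = 2.
Cage c needs two cells with product 8, so r1c1 = 2.
Column 2 already has 2, which forces r1c2 = 4.
Cage b needs product 12, leaving r4c2 = 1.
Cage a has product 24, so r2c3 = 4.
Row 2 now contains 4, which forces r2c4 = 3.
Column 2 now contains 1, which forces r3c2 = 3.
Cage a has product 24, which forces r3c3 = 1.
Cage a has product 24, leaving r4c3 = 2.
2 is placed in row 4, which forces r4c4 = 4.
Column 3 now contains 1, leaving r1c3 = 3.
3 is placed in column 4, which forces r1c4 = 1.
Row 3 now contains 3, which forces r3c1 = 4.
Column 4 now contains 4, leaving r3c4 = 2.
Row 4 already has 4, so r4c1 = 3.
Filled in: 2 4 3 1 / 1 2 4 3 / 4 3 1 2 / 3 1 2 4.

4 3 1 2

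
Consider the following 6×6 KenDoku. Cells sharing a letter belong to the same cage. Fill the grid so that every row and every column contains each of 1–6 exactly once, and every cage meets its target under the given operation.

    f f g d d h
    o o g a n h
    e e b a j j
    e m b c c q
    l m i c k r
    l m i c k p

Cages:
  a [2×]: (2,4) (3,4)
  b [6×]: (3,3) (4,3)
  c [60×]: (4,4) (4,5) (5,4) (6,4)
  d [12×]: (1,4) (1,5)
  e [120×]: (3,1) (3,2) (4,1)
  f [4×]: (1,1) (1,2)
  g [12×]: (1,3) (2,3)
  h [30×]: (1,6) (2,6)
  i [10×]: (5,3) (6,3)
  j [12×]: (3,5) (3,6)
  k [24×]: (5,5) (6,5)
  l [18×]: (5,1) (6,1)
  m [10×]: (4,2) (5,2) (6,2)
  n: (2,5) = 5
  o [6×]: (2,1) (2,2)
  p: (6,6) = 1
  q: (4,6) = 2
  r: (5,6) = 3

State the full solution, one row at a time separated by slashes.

1 4 3 6 2 5 / 2 3 4 1 5 6 / 5 6 1 2 3 4 / 4 5 6 3 1 2 / 6 1 2 5 4 3 / 3 2 5 4 6 1

N is a freebie; hence (2,5) = 5.
Row 2 already has 5, so (2,6) = 6.
Q is a freebie, so (4,6) = 2.
Cage r is a single given cell, so (5,6) = 3.
Cage p is a single given cell, so (6,6) = 1.
Column 6 now contains 6; hence (1,6) = 5.
The two cells of cage j must have product 12, leaving (3,5) = 3.
Column 6 now contains 3, so (3,6) = 4.
3 is placed in row 5, leaving (5,1) = 6.
Row 5 already has 6, which forces (5,5) = 4.
The two cells of cage l must have product 18, which forces (6,1) = 3.
Column 5 already has 4, so (6,5) = 6.
Cage d needs two cells with product 12; hence (1,4) = 6.
6 is placed in column 5, so (1,5) = 2.
3 is placed in column 1, which forces (2,1) = 2.
The two cells of cage o must have product 6, leaving (2,2) = 3.
3 is placed in row 2, leaving (2,3) = 4.
Row 2 already has 2; hence (2,4) = 1.
Column 1 already has 6; hence (3,1) = 5.
Cage e needs product 120, so (3,2) = 6.
1 is placed in column 4, leaving (3,4) = 2.
Cage e has product 120, which forces (4,1) = 4.
6 is placed in column 4, so (4,4) = 3.
6 is placed in column 5, leaving (4,5) = 1.
2 is placed in column 4, which forces (5,4) = 5.
Column 4 now contains 5, which forces (6,4) = 4.
Column 1 already has 4, leaving (1,1) = 1.
Cage f's pair has product 4; hence (1,2) = 4.
Column 3 already has 4; hence (1,3) = 3.
Row 3 now contains 2, which forces (3,3) = 1.
Row 4 now contains 1, so (4,2) = 5.
Row 4 now contains 1, leaving (4,3) = 6.
Cage m needs product 10, which forces (5,2) = 1.
5 is placed in row 5; hence (5,3) = 2.
The 3 cells of cage m must have product 10, leaving (6,2) = 2.
Cage i needs two cells with product 10, which forces (6,3) = 5.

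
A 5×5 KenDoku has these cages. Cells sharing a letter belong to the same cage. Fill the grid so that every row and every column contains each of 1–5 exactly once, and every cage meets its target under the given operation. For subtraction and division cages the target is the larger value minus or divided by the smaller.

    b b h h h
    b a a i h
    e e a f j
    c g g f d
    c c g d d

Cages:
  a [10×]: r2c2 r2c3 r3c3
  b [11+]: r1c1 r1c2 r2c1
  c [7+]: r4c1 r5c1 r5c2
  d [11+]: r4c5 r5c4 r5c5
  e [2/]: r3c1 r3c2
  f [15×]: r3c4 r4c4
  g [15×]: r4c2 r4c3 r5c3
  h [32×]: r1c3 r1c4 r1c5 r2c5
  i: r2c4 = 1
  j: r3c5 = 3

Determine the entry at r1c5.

1

Cage i is given; hence r2c4 = 1.
Cage h needs product 32; hence r2c5 = 4.
Cage j is given, which forces r3c5 = 3.
The 3 cells of cage a must have product 10, leaving r3c3 = 1.
Row 3 now contains 3, leaving r3c4 = 5.
The two cells of cage f must have product 15, leaving r4c4 = 3.
Column 4 already has 5; hence r5c4 = 4.
Cage h needs product 32; hence r1c3 = 4.
Column 4 already has 4, which forces r1c4 = 2.
Cage h needs product 32; hence r1c5 = 1.
Cage g needs product 15; hence r4c2 = 1.
3 is placed in row 4; hence r4c3 = 5.
Row 4 now contains 5, leaving r4c5 = 2.
Column 2 now contains 1, leaving r5c2 = 2.
The 3 cells of cage g must have product 15, which forces r5c3 = 3.
Column 5 already has 2, which forces r5c5 = 5.
Row 1 already has 1, so r1c1 = 5.
The 3 cells of cage b must have sum 11, so r1c2 = 3.
The 3 cells of cage b must have sum 11, which forces r2c1 = 3.
2 is placed in column 2, so r2c2 = 5.
Column 3 now contains 5, which forces r2c3 = 2.
Cage e's pair has quotient 2, which forces r3c1 = 2.
2 is placed in column 2; hence r3c2 = 4.
Row 4 already has 2; hence r4c1 = 4.
5 is placed in row 5, which forces r5c1 = 1.
The full grid is 5 3 4 2 1 / 3 5 2 1 4 / 2 4 1 5 3 / 4 1 5 3 2 / 1 2 3 4 5.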